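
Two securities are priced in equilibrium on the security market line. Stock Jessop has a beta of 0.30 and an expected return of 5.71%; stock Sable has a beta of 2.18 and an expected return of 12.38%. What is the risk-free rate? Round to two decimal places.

Both satisfy E(R) = R_f + β·MRP, so the slope of the SML is
MRP = (12.38% − 5.71%) / (2.18 − 0.30) = 6.67% / 1.88 = 3.5479%
R_f = E(R_Jessop) − β_Jessop·MRP = 5.71% − 0.30 × 3.5479% = 4.6456%

4.65%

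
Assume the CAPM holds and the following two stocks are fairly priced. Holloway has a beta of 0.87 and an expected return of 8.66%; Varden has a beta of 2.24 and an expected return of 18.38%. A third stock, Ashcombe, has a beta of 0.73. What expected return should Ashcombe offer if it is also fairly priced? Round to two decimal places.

MRP (SML slope) = (18.38% − 8.66%) / (2.24 − 0.87) = 9.72% / 1.37 = 7.0949%
R_f (intercept) = 8.66% − 0.87 × 7.0949% = 2.4874%
E(R_Ashcombe) = R_f + β × MRP = 2.4874% + 0.73 × 7.0949% = 7.67%

7.67%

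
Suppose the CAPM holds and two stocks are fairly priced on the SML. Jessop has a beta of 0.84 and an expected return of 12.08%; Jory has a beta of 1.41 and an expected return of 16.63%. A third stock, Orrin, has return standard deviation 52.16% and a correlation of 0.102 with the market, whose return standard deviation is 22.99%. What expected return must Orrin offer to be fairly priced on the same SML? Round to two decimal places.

7.22%

MRP = (16.63% − 12.08%) / (1.41 − 0.84) = 7.9825%
R_f = 12.08% − 0.84 × 7.9825% = 5.3747%
β_Orrin = ρ·σ_i/σ_m = 0.102 × 52.16 / 22.99 = 0.2314
E(R_Orrin) = R_f + β × MRP = 5.3747% + 0.2314 × 7.9825% = 7.22%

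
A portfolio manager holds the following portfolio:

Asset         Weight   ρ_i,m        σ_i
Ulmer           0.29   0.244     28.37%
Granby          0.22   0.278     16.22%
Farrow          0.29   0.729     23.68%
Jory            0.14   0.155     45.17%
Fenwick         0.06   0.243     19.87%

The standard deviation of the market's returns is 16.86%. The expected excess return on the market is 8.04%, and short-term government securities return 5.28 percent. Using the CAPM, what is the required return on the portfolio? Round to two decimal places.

β_Ulmer = 0.244 × 28.37% / 16.86% = 0.4106
β_Granby = 0.278 × 16.22% / 16.86% = 0.2674
β_Farrow = 0.729 × 23.68% / 16.86% = 1.0239
β_Jory = 0.155 × 45.17% / 16.86% = 0.4153
β_Fenwick = 0.243 × 19.87% / 16.86% = 0.2864
β_P = Σ w_i β_i = 0.29×0.4106 + 0.22×0.2674 + 0.29×1.0239 + 0.14×0.4153 + 0.06×0.2864 = 0.5502
E(R_P) = R_f + β_P × MRP = 5.28% + 0.5502 × 8.04% = 9.70%

9.70%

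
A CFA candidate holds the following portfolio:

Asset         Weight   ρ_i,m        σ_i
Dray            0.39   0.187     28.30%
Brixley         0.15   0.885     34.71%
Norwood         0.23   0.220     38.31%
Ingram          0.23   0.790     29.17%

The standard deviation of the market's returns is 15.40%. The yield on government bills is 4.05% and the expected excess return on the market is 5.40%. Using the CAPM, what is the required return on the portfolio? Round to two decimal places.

β_Dray = 0.187 × 28.30% / 15.40% = 0.3436
β_Brixley = 0.885 × 34.71% / 15.40% = 1.9947
β_Norwood = 0.220 × 38.31% / 15.40% = 0.5473
β_Ingram = 0.790 × 29.17% / 15.40% = 1.4964
β_P = Σ w_i β_i = 0.39×0.3436 + 0.15×1.9947 + 0.23×0.5473 + 0.23×1.4964 = 0.9033
E(R_P) = R_f + β_P × MRP = 4.05% + 0.9033 × 5.40% = 8.93%

8.93%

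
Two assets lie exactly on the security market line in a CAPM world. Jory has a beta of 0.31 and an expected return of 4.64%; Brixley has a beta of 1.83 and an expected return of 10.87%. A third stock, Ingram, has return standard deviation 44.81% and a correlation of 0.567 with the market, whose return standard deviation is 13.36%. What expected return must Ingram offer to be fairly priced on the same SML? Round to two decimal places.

MRP = (10.87% − 4.64%) / (1.83 − 0.31) = 4.0987%
R_f = 4.64% − 0.31 × 4.0987% = 3.3694%
β_Ingram = ρ·σ_i/σ_m = 0.567 × 44.81 / 13.36 = 1.9017
E(R_Ingram) = R_f + β × MRP = 3.3694% + 1.9017 × 4.0987% = 11.16%

11.16%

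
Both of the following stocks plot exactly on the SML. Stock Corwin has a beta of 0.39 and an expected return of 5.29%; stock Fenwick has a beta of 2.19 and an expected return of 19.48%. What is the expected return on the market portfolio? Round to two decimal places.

10.10%

Both satisfy E(R) = R_f + β·MRP, so the slope of the SML is
MRP = (19.48% − 5.29%) / (2.19 − 0.39) = 14.19% / 1.80 = 7.8833%
R_f = E(R_Corwin) − β_Corwin·MRP = 5.29% − 0.39 × 7.8833% = 2.2155%
E(R_m) = R_f + MRP = 2.2155% + 7.8833% = 10.10%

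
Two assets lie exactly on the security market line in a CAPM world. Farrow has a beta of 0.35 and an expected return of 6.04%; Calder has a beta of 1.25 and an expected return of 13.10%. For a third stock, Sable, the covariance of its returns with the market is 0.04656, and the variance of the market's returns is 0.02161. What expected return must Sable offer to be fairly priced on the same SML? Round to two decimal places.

MRP = (13.10% − 6.04%) / (1.25 − 0.35) = 7.8444%
R_f = 6.04% − 0.35 × 7.8444% = 3.2945%
β_Sable = Cov / Var(R_m) = 0.04656 / 0.02161 = 2.1546
E(R_Sable) = R_f + β × MRP = 3.2945% + 2.1546 × 7.8444% = 20.20%

20.20%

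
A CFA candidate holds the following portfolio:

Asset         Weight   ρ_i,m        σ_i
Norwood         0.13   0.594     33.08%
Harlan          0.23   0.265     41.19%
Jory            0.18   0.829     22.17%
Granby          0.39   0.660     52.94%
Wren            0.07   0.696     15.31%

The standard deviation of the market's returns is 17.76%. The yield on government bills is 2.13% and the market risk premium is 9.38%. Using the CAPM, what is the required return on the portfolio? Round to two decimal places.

14.14%

β_Norwood = 0.594 × 33.08% / 17.76% = 1.1064
β_Harlan = 0.265 × 41.19% / 17.76% = 0.6146
β_Jory = 0.829 × 22.17% / 17.76% = 1.0348
β_Granby = 0.660 × 52.94% / 17.76% = 1.9674
β_Wren = 0.696 × 15.31% / 17.76% = 0.6000
β_P = Σ w_i β_i = 0.13×1.1064 + 0.23×0.6146 + 0.18×1.0348 + 0.39×1.9674 + 0.07×0.6000 = 1.2807
E(R_P) = R_f + β_P × MRP = 2.13% + 1.2807 × 9.38% = 14.14%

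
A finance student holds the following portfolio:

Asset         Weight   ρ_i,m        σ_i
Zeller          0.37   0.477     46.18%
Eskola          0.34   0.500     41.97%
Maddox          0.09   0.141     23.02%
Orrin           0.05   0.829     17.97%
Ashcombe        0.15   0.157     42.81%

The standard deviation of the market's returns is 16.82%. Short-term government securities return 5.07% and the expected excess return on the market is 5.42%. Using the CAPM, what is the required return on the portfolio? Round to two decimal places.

10.65%

β_Zeller = 0.477 × 46.18% / 16.82% = 1.3096
β_Eskola = 0.500 × 41.97% / 16.82% = 1.2476
β_Maddox = 0.141 × 23.02% / 16.82% = 0.1930
β_Orrin = 0.829 × 17.97% / 16.82% = 0.8857
β_Ashcombe = 0.157 × 42.81% / 16.82% = 0.3996
β_P = Σ w_i β_i = 0.37×1.3096 + 0.34×1.2476 + 0.09×0.1930 + 0.05×0.8857 + 0.15×0.3996 = 1.0303
E(R_P) = R_f + β_P × MRP = 5.07% + 1.0303 × 5.42% = 10.65%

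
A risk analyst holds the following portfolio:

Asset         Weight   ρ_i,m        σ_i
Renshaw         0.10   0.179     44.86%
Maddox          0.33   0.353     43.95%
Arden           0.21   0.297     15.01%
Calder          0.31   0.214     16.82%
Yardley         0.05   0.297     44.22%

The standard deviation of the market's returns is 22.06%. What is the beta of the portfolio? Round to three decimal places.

β_Renshaw = 0.179 × 44.86% / 22.06% = 0.3640
β_Maddox = 0.353 × 43.95% / 22.06% = 0.7033
β_Arden = 0.297 × 15.01% / 22.06% = 0.2021
β_Calder = 0.214 × 16.82% / 22.06% = 0.1632
β_Yardley = 0.297 × 44.22% / 22.06% = 0.5953
β_P = Σ w_i β_i = 0.10×0.3640 + 0.33×0.7033 + 0.21×0.2021 + 0.31×0.1632 + 0.05×0.5953 = 0.3913

0.391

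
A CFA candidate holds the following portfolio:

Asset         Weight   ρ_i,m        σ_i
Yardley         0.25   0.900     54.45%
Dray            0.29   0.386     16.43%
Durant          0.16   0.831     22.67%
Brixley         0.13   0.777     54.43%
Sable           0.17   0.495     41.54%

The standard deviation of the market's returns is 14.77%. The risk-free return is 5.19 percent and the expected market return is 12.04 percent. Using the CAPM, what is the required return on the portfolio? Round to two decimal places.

β_Yardley = 0.900 × 54.45% / 14.77% = 3.3179
β_Dray = 0.386 × 16.43% / 14.77% = 0.4294
β_Durant = 0.831 × 22.67% / 14.77% = 1.2755
β_Brixley = 0.777 × 54.43% / 14.77% = 2.8634
β_Sable = 0.495 × 41.54% / 14.77% = 1.3922
β_P = Σ w_i β_i = 0.25×3.3179 + 0.29×0.4294 + 0.16×1.2755 + 0.13×2.8634 + 0.17×1.3922 = 1.7670
MRP = 12.04% − 5.19% = 6.85%
E(R_P) = R_f + β_P × MRP = 5.19% + 1.7670 × 6.85% = 17.29%

17.29%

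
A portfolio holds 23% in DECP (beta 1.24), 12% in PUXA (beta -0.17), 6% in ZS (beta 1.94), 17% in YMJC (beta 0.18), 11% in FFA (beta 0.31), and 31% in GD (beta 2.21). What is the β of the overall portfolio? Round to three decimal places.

β_P = Σ w_i β_i = 0.23×1.24 + 0.12×-0.17 + 0.06×1.94 + 0.17×0.18 + 0.11×0.31 + 0.31×2.21 = 1.1310

1.131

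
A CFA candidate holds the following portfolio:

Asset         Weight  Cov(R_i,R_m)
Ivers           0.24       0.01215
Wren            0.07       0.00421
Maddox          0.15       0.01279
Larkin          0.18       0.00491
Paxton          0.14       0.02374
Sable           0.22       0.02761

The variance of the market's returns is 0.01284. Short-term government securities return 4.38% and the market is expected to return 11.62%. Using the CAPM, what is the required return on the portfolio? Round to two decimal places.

β_Ivers = 0.01215 / 0.01284 = 0.9463
β_Wren = 0.00421 / 0.01284 = 0.3279
β_Maddox = 0.01279 / 0.01284 = 0.9961
β_Larkin = 0.00491 / 0.01284 = 0.3824
β_Paxton = 0.02374 / 0.01284 = 1.8489
β_Sable = 0.02761 / 0.01284 = 2.1503
β_P = Σ w_i β_i = 0.24×0.9463 + 0.07×0.3279 + 0.15×0.9961 + 0.18×0.3824 + 0.14×1.8489 + 0.22×2.1503 = 1.2002
MRP = 11.62% − 4.38% = 7.24%
E(R_P) = R_f + β_P × MRP = 4.38% + 1.2002 × 7.24% = 13.07%

13.07%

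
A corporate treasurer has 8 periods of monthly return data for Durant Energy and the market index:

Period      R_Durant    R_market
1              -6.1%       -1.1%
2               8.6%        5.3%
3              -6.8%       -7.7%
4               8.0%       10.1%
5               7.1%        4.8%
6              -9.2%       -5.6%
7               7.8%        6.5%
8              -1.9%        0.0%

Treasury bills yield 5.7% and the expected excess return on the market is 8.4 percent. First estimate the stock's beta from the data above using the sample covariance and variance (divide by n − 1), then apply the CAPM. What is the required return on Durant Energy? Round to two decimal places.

Mean R_i = (-6.1 + 8.6 − 6.8 + 8.0 + 7.1 − 9.2 + 7.8 − 1.9) / 8 = 0.9375%
Mean R_m = (-1.1 + 5.3 − 7.7 + 10.1 + 4.8 − 5.6 + 6.5 + 0.0) / 8 = 1.5375%
Σ(R_i − R̄_i)(R_m − R̄_m) = 310.2188  ⇒  Cov = 310.2188 / 7 = 44.3170
Σ(R_m − R̄_m)² = 268.3388  ⇒  Var(R_m) = 268.3388 / 7 = 38.3341
β = Cov / Var(R_m) = 44.3170 / 38.3341 = 1.1561
E(R) = R_f + β × MRP = 5.7% + 1.1561 × 8.4% = 15.41%

15.41%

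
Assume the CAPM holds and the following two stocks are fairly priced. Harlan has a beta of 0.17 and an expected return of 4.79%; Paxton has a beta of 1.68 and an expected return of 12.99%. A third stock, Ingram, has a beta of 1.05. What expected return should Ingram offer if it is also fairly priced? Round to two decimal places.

MRP (SML slope) = (12.99% − 4.79%) / (1.68 − 0.17) = 8.20% / 1.51 = 5.4305%
R_f (intercept) = 4.79% − 0.17 × 5.4305% = 3.8668%
E(R_Ingram) = R_f + β × MRP = 3.8668% + 1.05 × 5.4305% = 9.57%

9.57%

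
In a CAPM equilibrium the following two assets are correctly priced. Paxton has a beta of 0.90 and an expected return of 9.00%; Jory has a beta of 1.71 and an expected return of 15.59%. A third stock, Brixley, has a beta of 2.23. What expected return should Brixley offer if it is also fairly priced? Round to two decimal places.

19.82%

MRP (SML slope) = (15.59% − 9.00%) / (1.71 − 0.90) = 6.59% / 0.81 = 8.1358%
R_f (intercept) = 9.00% − 0.90 × 8.1358% = 1.6778%
E(R_Brixley) = R_f + β × MRP = 1.6778% + 2.23 × 8.1358% = 19.82%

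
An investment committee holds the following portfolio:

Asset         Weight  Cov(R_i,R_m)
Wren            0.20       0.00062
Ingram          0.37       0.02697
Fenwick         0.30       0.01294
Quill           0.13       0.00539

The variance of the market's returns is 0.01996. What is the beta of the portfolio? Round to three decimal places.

0.736

β_Wren = 0.00062 / 0.01996 = 0.0311
β_Ingram = 0.02697 / 0.01996 = 1.3512
β_Fenwick = 0.01294 / 0.01996 = 0.6483
β_Quill = 0.00539 / 0.01996 = 0.2700
β_P = Σ w_i β_i = 0.20×0.0311 + 0.37×1.3512 + 0.30×0.6483 + 0.13×0.2700 = 0.7358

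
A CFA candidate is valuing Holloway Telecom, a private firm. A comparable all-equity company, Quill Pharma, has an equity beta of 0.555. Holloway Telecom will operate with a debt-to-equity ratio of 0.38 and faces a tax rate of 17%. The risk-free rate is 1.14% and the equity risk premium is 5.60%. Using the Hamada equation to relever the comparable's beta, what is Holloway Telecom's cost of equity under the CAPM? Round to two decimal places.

5.23%

β_L = β_U × [1 + (1 − t)(D/E)] = 0.555 × [1 + (1 − 0.17) × 0.38]
    = 0.555 × [1 + 0.83 × 0.38] = 0.555 × 1.3154 = 0.7300
E(R) = R_f + β_L × MRP = 1.14% + 0.7300 × 5.60% = 5.23%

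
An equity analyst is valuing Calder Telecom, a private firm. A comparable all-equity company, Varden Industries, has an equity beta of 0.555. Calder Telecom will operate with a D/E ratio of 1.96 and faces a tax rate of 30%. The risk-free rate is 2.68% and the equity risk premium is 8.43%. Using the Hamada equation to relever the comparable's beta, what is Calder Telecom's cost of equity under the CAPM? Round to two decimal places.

13.78%

β_L = β_U × [1 + (1 − t)(D/E)] = 0.555 × [1 + (1 − 0.30) × 1.96]
    = 0.555 × [1 + 0.70 × 1.96] = 0.555 × 2.3720 = 1.3165
E(R) = R_f + β_L × MRP = 2.68% + 1.3165 × 8.43% = 13.78%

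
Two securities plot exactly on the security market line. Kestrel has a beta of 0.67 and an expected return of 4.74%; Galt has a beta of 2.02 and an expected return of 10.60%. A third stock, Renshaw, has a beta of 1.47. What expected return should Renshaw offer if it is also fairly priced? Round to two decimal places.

MRP (SML slope) = (10.60% − 4.74%) / (2.02 − 0.67) = 5.86% / 1.35 = 4.3407%
R_f (intercept) = 4.74% − 0.67 × 4.3407% = 1.8317%
E(R_Renshaw) = R_f + β × MRP = 1.8317% + 1.47 × 4.3407% = 8.21%

8.21%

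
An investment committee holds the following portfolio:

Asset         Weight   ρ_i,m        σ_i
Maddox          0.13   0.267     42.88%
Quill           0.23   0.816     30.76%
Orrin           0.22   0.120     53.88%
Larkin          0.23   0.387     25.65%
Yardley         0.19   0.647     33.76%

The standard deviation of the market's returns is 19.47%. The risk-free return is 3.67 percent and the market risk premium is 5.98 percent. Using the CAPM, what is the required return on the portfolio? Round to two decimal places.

8.31%

β_Maddox = 0.267 × 42.88% / 19.47% = 0.5880
β_Quill = 0.816 × 30.76% / 19.47% = 1.2892
β_Orrin = 0.120 × 53.88% / 19.47% = 0.3321
β_Larkin = 0.387 × 25.65% / 19.47% = 0.5098
β_Yardley = 0.647 × 33.76% / 19.47% = 1.1219
β_P = Σ w_i β_i = 0.13×0.5880 + 0.23×1.2892 + 0.22×0.3321 + 0.23×0.5098 + 0.19×1.1219 = 0.7764
E(R_P) = R_f + β_P × MRP = 3.67% + 0.7764 × 5.98% = 8.31%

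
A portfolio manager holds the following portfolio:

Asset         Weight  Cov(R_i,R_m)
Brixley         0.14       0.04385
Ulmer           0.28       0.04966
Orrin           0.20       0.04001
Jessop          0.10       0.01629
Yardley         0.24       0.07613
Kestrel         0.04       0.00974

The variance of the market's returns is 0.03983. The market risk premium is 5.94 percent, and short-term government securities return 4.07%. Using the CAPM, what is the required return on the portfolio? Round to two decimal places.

11.28%

β_Brixley = 0.04385 / 0.03983 = 1.1009
β_Ulmer = 0.04966 / 0.03983 = 1.2468
β_Orrin = 0.04001 / 0.03983 = 1.0045
β_Jessop = 0.01629 / 0.03983 = 0.4090
β_Yardley = 0.07613 / 0.03983 = 1.9114
β_Kestrel = 0.00974 / 0.03983 = 0.2445
β_P = Σ w_i β_i = 0.14×1.1009 + 0.28×1.2468 + 0.20×1.0045 + 0.10×0.4090 + 0.24×1.9114 + 0.04×0.2445 = 1.2135
E(R_P) = R_f + β_P × MRP = 4.07% + 1.2135 × 5.94% = 11.28%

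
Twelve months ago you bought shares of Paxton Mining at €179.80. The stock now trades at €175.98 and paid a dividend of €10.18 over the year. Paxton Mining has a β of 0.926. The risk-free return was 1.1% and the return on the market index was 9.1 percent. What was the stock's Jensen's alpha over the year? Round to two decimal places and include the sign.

Realised HPR = (P1 + D1 − P0) / P0 = (175.98 + 10.18 − 179.80) / 179.80 = 6.36 / 179.80 = 3.5373%
MRP = 9.1% − 1.1% = 8.00%
CAPM required = R_f + β·MRP = 1.1% + 0.926 × 8.0% = 8.5080%
α = realised − required = 3.5373% − 8.5080% = -4.97%

-4.97%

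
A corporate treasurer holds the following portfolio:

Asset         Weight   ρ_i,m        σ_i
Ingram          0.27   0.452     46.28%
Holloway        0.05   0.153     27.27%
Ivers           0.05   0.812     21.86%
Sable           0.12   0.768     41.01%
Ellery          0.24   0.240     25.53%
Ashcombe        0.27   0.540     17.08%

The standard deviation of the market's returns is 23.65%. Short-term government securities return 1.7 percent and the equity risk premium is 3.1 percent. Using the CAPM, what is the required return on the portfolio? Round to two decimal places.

3.60%

β_Ingram = 0.452 × 46.28% / 23.65% = 0.8845
β_Holloway = 0.153 × 27.27% / 23.65% = 0.1764
β_Ivers = 0.812 × 21.86% / 23.65% = 0.7505
β_Sable = 0.768 × 41.01% / 23.65% = 1.3317
β_Ellery = 0.240 × 25.53% / 23.65% = 0.2591
β_Ashcombe = 0.540 × 17.08% / 23.65% = 0.3900
β_P = Σ w_i β_i = 0.27×0.8845 + 0.05×0.1764 + 0.05×0.7505 + 0.12×1.3317 + 0.24×0.2591 + 0.27×0.3900 = 0.6124
E(R_P) = R_f + β_P × MRP = 1.7% + 0.6124 × 3.1% = 3.60%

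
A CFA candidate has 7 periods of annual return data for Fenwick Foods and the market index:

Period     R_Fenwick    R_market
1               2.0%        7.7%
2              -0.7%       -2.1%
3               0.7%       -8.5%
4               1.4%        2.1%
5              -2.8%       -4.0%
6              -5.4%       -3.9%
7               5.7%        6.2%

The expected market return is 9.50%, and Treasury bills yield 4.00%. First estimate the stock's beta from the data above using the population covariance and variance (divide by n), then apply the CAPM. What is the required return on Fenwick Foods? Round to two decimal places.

Mean R_i = (2.0 − 0.7 + 0.7 + 1.4 − 2.8 − 5.4 + 5.7) / 7 = 0.1286%
Mean R_m = (7.7 − 2.1 − 8.5 + 2.1 − 4.0 − 3.9 + 6.2) / 7 = -0.3571%
Σ(R_i − R̄_i)(R_m − R̄_m) = 81.7814  ⇒  Cov = 81.7814 / 7 = 11.6831
Σ(R_m − R̄_m)² = 209.1171  ⇒  Var(R_m) = 209.1171 / 7 = 29.8739
β = Cov / Var(R_m) = 11.6831 / 29.8739 = 0.3911
MRP = 9.50% − 4.00% = 5.50%
E(R) = R_f + β × MRP = 4.00% + 0.3911 × 5.50% = 6.15%

6.15%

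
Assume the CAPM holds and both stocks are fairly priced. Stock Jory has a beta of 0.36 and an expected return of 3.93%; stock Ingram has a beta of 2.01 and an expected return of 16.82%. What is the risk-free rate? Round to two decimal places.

Both satisfy E(R) = R_f + β·MRP, so the slope of the SML is
MRP = (16.82% − 3.93%) / (2.01 − 0.36) = 12.89% / 1.65 = 7.8121%
R_f = E(R_Jory) − β_Jory·MRP = 3.93% − 0.36 × 7.8121% = 1.1176%

1.12%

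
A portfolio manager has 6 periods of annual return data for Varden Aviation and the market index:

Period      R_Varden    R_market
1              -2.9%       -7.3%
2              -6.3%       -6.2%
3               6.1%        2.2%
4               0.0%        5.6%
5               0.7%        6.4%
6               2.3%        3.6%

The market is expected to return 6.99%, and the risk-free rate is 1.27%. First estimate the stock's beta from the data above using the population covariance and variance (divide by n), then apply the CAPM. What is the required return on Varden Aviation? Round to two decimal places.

4.04%

Mean R_i = (-2.9 − 6.3 + 6.1 + 0.0 + 0.7 + 2.3) / 6 = -0.0167%
Mean R_m = (-7.3 − 6.2 + 2.2 + 5.6 + 6.4 + 3.6) / 6 = 0.7167%
Σ(R_i − R̄_i)(R_m − R̄_m) = 86.4817  ⇒  Cov = 86.4817 / 6 = 14.4136
Σ(R_m − R̄_m)² = 178.7683  ⇒  Var(R_m) = 178.7683 / 6 = 29.7947
β = Cov / Var(R_m) = 14.4136 / 29.7947 = 0.4838
MRP = 6.99% − 1.27% = 5.72%
E(R) = R_f + β × MRP = 1.27% + 0.4838 × 5.72% = 4.04%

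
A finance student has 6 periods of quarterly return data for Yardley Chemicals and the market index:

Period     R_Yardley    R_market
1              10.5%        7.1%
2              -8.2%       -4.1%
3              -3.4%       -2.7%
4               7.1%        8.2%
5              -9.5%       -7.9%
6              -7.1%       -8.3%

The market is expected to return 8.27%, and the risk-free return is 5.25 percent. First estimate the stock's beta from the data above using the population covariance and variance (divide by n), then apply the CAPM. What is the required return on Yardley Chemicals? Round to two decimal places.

Mean R_i = (10.5 − 8.2 − 3.4 + 7.1 − 9.5 − 7.1) / 6 = -1.7667%
Mean R_m = (7.1 − 4.1 − 2.7 + 8.2 − 7.9 − 8.3) / 6 = -1.2833%
Σ(R_i − R̄_i)(R_m − R̄_m) = 295.9467  ⇒  Cov = 295.9467 / 6 = 49.3245
Σ(R_m − R̄_m)² = 263.1683  ⇒  Var(R_m) = 263.1683 / 6 = 43.8614
β = Cov / Var(R_m) = 49.3245 / 43.8614 = 1.1246
MRP = 8.27% − 5.25% = 3.02%
E(R) = R_f + β × MRP = 5.25% + 1.1246 × 3.02% = 8.65%

8.65%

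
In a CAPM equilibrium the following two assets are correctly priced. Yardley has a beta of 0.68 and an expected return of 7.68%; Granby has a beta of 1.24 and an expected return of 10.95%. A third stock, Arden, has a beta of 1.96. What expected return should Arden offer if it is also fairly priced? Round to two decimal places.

MRP (SML slope) = (10.95% − 7.68%) / (1.24 − 0.68) = 3.27% / 0.56 = 5.8393%
R_f (intercept) = 7.68% − 0.68 × 5.8393% = 3.7093%
E(R_Arden) = R_f + β × MRP = 3.7093% + 1.96 × 5.8393% = 15.15%

15.15%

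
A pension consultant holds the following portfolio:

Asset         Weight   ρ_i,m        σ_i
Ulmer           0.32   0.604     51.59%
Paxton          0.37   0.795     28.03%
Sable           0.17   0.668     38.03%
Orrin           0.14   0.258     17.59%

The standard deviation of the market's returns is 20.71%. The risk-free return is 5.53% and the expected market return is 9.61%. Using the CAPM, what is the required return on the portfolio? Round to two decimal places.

β_Ulmer = 0.604 × 51.59% / 20.71% = 1.5046
β_Paxton = 0.795 × 28.03% / 20.71% = 1.0760
β_Sable = 0.668 × 38.03% / 20.71% = 1.2267
β_Orrin = 0.258 × 17.59% / 20.71% = 0.2191
β_P = Σ w_i β_i = 0.32×1.5046 + 0.37×1.0760 + 0.17×1.2267 + 0.14×0.2191 = 1.1188
MRP = 9.61% − 5.53% = 4.08%
E(R_P) = R_f + β_P × MRP = 5.53% + 1.1188 × 4.08% = 10.09%

10.09%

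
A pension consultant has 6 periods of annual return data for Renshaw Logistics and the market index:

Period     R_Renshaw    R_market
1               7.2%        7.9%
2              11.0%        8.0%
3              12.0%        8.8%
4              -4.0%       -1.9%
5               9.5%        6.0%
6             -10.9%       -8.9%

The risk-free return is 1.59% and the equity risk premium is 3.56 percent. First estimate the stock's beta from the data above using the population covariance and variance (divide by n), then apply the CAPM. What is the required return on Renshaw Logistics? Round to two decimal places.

Mean R_i = (7.2 + 11.0 + 12.0 − 4.0 + 9.5 − 10.9) / 6 = 4.1333%
Mean R_m = (7.9 + 8.0 + 8.8 − 1.9 + 6.0 − 8.9) / 6 = 3.3167%
Σ(R_i − R̄_i)(R_m − R̄_m) = 329.8367  ⇒  Cov = 329.8367 / 6 = 54.9728
Σ(R_m − R̄_m)² = 256.6683  ⇒  Var(R_m) = 256.6683 / 6 = 42.7781
β = Cov / Var(R_m) = 54.9728 / 42.7781 = 1.2851
E(R) = R_f + β × MRP = 1.59% + 1.2851 × 3.56% = 6.16%

6.16%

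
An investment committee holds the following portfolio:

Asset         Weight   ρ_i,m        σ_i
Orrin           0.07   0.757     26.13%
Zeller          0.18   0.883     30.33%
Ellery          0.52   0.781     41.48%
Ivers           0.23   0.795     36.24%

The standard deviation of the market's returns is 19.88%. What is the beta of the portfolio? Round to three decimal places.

β_Orrin = 0.757 × 26.13% / 19.88% = 0.9950
β_Zeller = 0.883 × 30.33% / 19.88% = 1.3472
β_Ellery = 0.781 × 41.48% / 19.88% = 1.6296
β_Ivers = 0.795 × 36.24% / 19.88% = 1.4492
β_P = Σ w_i β_i = 0.07×0.9950 + 0.18×1.3472 + 0.52×1.6296 + 0.23×1.4492 = 1.4929

1.493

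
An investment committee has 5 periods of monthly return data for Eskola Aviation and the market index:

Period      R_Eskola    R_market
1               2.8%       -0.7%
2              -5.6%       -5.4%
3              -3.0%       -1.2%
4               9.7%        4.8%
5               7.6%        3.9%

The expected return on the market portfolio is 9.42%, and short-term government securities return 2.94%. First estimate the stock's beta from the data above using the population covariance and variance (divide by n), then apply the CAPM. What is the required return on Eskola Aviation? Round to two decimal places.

Mean R_i = (2.8 − 5.6 − 3.0 + 9.7 + 7.6) / 5 = 2.3000%
Mean R_m = (-0.7 − 5.4 − 1.2 + 4.8 + 3.9) / 5 = 0.2800%
Σ(R_i − R̄_i)(R_m − R̄_m) = 104.8600  ⇒  Cov = 104.8600 / 5 = 20.9720
Σ(R_m − R̄_m)² = 68.9480  ⇒  Var(R_m) = 68.9480 / 5 = 13.7896
β = Cov / Var(R_m) = 20.9720 / 13.7896 = 1.5209
MRP = 9.42% − 2.94% = 6.48%
E(R) = R_f + β × MRP = 2.94% + 1.5209 × 6.48% = 12.80%

12.80%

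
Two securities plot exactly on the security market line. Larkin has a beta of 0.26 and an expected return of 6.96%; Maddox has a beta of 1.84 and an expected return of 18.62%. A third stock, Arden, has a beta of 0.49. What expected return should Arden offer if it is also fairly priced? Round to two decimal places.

MRP (SML slope) = (18.62% − 6.96%) / (1.84 − 0.26) = 11.66% / 1.58 = 7.3797%
R_f (intercept) = 6.96% − 0.26 × 7.3797% = 5.0413%
E(R_Arden) = R_f + β × MRP = 5.0413% + 0.49 × 7.3797% = 8.66%

8.66%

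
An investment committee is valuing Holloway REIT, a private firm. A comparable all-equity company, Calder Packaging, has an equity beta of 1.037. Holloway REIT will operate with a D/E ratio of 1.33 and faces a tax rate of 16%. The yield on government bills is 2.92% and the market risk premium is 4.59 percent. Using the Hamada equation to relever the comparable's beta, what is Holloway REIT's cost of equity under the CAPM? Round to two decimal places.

β_L = β_U × [1 + (1 − t)(D/E)] = 1.037 × [1 + (1 − 0.16) × 1.33]
    = 1.037 × [1 + 0.84 × 1.33] = 1.037 × 2.1172 = 2.1955
E(R) = R_f + β_L × MRP = 2.92% + 2.1955 × 4.59% = 13.00%

13.00%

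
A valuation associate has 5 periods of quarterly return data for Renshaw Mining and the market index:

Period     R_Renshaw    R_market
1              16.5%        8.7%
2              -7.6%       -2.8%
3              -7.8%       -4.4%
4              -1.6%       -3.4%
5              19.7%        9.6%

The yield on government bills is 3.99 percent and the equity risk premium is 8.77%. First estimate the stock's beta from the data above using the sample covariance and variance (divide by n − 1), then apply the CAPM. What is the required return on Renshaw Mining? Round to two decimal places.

20.39%

Mean R_i = (16.5 − 7.6 − 7.8 − 1.6 + 19.7) / 5 = 3.8400%
Mean R_m = (8.7 − 2.8 − 4.4 − 3.4 + 9.6) / 5 = 1.5400%
Σ(R_i − R̄_i)(R_m − R̄_m) = 364.1420  ⇒  Cov = 364.1420 / 4 = 91.0355
Σ(R_m − R̄_m)² = 194.7520  ⇒  Var(R_m) = 194.7520 / 4 = 48.6880
β = Cov / Var(R_m) = 91.0355 / 48.6880 = 1.8698
E(R) = R_f + β × MRP = 3.99% + 1.8698 × 8.77% = 20.39%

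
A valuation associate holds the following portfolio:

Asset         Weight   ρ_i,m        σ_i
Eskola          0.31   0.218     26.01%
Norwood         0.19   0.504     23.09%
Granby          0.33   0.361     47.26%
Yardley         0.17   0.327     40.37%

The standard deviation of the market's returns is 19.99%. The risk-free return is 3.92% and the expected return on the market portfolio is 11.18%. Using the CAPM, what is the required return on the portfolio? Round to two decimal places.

8.22%

β_Eskola = 0.218 × 26.01% / 19.99% = 0.2837
β_Norwood = 0.504 × 23.09% / 19.99% = 0.5822
β_Granby = 0.361 × 47.26% / 19.99% = 0.8535
β_Yardley = 0.327 × 40.37% / 19.99% = 0.6604
β_P = Σ w_i β_i = 0.31×0.2837 + 0.19×0.5822 + 0.33×0.8535 + 0.17×0.6604 = 0.5925
MRP = 11.18% − 3.92% = 7.26%
E(R_P) = R_f + β_P × MRP = 3.92% + 0.5925 × 7.26% = 8.22%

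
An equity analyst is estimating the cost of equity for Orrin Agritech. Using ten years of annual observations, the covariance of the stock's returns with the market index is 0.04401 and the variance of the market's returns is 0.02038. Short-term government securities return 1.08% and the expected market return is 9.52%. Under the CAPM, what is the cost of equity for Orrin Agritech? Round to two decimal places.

19.31%

β = Cov(R_i, R_m) / Var(R_m) = 0.04401 / 0.02038 = 2.1595
MRP = 9.52% − 1.08% = 8.44%
E(R) = R_f + β × MRP = 1.08% + 2.1595 × 8.44% = 19.31%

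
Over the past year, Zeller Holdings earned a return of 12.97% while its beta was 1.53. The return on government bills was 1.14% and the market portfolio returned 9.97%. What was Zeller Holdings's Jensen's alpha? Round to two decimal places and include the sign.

Market excess return = 9.97% − 1.14% = 8.83%
CAPM benchmark = R_f + β(R_m − R_f) = 1.14% + 1.53 × 8.83% = 14.6499%
α = actual − benchmark = 12.97% − 14.6499% = -1.68%

-1.68%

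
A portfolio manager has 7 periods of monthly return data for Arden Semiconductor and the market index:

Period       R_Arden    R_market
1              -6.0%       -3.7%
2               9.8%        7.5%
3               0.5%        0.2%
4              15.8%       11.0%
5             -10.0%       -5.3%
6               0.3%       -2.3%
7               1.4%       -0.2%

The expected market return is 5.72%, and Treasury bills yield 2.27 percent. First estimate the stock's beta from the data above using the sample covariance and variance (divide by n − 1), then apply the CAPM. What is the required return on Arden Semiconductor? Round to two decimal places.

Mean R_i = (-6.0 + 9.8 + 0.5 + 15.8 − 10.0 + 0.3 + 1.4) / 7 = 1.6857%
Mean R_m = (-3.7 + 7.5 + 0.2 + 11.0 − 5.3 − 2.3 − 0.2) / 7 = 1.0286%
Σ(R_i − R̄_i)(R_m − R̄_m) = 309.4929  ⇒  Cov = 309.4929 / 6 = 51.5822
Σ(R_m − R̄_m)² = 216.9943  ⇒  Var(R_m) = 216.9943 / 6 = 36.1657
β = Cov / Var(R_m) = 51.5822 / 36.1657 = 1.4263
MRP = 5.72% − 2.27% = 3.45%
E(R) = R_f + β × MRP = 2.27% + 1.4263 × 3.45% = 7.19%

7.19%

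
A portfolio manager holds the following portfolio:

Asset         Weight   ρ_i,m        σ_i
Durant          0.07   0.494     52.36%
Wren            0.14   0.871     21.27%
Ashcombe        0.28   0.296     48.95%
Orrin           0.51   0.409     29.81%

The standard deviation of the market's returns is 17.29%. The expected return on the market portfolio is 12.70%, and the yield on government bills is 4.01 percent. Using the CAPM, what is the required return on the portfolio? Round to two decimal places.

11.39%

β_Durant = 0.494 × 52.36% / 17.29% = 1.4960
β_Wren = 0.871 × 21.27% / 17.29% = 1.0715
β_Ashcombe = 0.296 × 48.95% / 17.29% = 0.8380
β_Orrin = 0.409 × 29.81% / 17.29% = 0.7052
β_P = Σ w_i β_i = 0.07×1.4960 + 0.14×1.0715 + 0.28×0.8380 + 0.51×0.7052 = 0.8490
MRP = 12.70% − 4.01% = 8.69%
E(R_P) = R_f + β_P × MRP = 4.01% + 0.8490 × 8.69% = 11.39%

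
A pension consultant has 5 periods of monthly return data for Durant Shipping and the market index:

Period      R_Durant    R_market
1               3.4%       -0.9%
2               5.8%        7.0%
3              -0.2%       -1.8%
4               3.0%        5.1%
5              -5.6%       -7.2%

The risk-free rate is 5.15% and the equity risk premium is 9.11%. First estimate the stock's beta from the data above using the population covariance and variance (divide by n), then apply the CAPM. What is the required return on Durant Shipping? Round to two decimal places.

Mean R_i = (3.4 + 5.8 − 0.2 + 3.0 − 5.6) / 5 = 1.2800%
Mean R_m = (-0.9 + 7.0 − 1.8 + 5.1 − 7.2) / 5 = 0.4400%
Σ(R_i − R̄_i)(R_m − R̄_m) = 90.7040  ⇒  Cov = 90.7040 / 5 = 18.1408
Σ(R_m − R̄_m)² = 129.9320  ⇒  Var(R_m) = 129.9320 / 5 = 25.9864
β = Cov / Var(R_m) = 18.1408 / 25.9864 = 0.6981
E(R) = R_f + β × MRP = 5.15% + 0.6981 × 9.11% = 11.51%

11.51%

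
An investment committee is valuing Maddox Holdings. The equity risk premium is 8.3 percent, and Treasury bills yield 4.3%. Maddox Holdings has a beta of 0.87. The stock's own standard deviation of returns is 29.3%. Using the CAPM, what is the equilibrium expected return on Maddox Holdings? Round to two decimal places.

11.52%

E(R) = R_f + β × MRP = 4.3% + 0.87 × 8.3% = 11.52%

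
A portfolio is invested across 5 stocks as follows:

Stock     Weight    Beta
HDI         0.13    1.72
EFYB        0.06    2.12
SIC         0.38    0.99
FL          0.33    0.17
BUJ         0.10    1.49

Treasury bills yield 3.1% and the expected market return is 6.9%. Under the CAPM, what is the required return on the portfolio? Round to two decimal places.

β_P = Σ w_i β_i = 0.13×1.72 + 0.06×2.12 + 0.38×0.99 + 0.33×0.17 + 0.10×1.49 = 0.9321
MRP = 6.9% − 3.1% = 3.80%
E(R_P) = R_f + β_P × MRP = 3.1% + 0.9321 × 3.8% = 6.64%

6.64%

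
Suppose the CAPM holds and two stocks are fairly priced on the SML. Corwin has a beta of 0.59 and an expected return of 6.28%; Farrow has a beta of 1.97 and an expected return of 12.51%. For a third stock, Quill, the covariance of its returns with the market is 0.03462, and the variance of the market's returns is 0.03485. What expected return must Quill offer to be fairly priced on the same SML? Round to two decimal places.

8.10%

MRP = (12.51% − 6.28%) / (1.97 − 0.59) = 4.5145%
R_f = 6.28% − 0.59 × 4.5145% = 3.6164%
β_Quill = Cov / Var(R_m) = 0.03462 / 0.03485 = 0.9934
E(R_Quill) = R_f + β × MRP = 3.6164% + 0.9934 × 4.5145% = 8.10%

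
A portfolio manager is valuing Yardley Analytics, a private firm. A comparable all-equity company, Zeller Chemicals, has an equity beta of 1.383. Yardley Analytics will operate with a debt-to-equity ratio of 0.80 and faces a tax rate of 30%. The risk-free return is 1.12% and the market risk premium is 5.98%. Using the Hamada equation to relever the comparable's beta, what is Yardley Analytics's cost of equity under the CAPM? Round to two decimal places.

14.02%

β_L = β_U × [1 + (1 − t)(D/E)] = 1.383 × [1 + (1 − 0.30) × 0.80]
    = 1.383 × [1 + 0.70 × 0.80] = 1.383 × 1.5600 = 2.1575
E(R) = R_f + β_L × MRP = 1.12% + 2.1575 × 5.98% = 14.02%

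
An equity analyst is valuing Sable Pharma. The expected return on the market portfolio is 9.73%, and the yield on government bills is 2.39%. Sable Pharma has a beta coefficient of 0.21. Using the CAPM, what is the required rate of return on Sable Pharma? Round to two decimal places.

Market risk premium = E(R_m) − R_f = 9.73% − 2.39% = 7.34%
E(R) = R_f + β × MRP = 2.39% + 0.21 × 7.34% = 3.93%

3.93%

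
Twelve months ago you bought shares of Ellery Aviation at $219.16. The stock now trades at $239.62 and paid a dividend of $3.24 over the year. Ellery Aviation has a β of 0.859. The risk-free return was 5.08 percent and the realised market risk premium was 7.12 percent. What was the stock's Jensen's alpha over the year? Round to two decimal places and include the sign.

Realised HPR = (P1 + D1 − P0) / P0 = (239.62 + 3.24 − 219.16) / 219.16 = 23.70 / 219.16 = 10.8140%
CAPM required = R_f + β·MRP = 5.08% + 0.859 × 7.12% = 11.19608%
α = realised − required = 10.8140% − 11.19608% = -0.38%

-0.38%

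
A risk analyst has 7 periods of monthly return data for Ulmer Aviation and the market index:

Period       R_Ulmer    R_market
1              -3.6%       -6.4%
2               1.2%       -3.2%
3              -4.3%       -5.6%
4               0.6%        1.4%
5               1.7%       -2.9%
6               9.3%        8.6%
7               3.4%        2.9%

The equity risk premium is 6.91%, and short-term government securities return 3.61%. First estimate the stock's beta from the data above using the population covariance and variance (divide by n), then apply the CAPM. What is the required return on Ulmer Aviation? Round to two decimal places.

Mean R_i = (-3.6 + 1.2 − 4.3 + 0.6 + 1.7 + 9.3 + 3.4) / 7 = 1.1857%
Mean R_m = (-6.4 − 3.2 − 5.6 + 1.4 − 2.9 + 8.6 + 2.9) / 7 = -0.7429%
Σ(R_i − R̄_i)(R_m − R̄_m) = 135.1957  ⇒  Cov = 135.1957 / 7 = 19.3137
Σ(R_m − R̄_m)² = 171.4371  ⇒  Var(R_m) = 171.4371 / 7 = 24.4910
β = Cov / Var(R_m) = 19.3137 / 24.4910 = 0.7886
E(R) = R_f + β × MRP = 3.61% + 0.7886 × 6.91% = 9.06%

9.06%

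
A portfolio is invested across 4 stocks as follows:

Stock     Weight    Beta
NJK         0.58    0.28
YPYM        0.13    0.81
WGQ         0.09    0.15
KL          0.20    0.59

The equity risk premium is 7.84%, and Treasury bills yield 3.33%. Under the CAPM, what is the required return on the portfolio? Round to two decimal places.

6.46%

β_P = Σ w_i β_i = 0.58×0.28 + 0.13×0.81 + 0.09×0.15 + 0.20×0.59 = 0.3992
E(R_P) = R_f + β_P × MRP = 3.33% + 0.3992 × 7.84% = 6.46%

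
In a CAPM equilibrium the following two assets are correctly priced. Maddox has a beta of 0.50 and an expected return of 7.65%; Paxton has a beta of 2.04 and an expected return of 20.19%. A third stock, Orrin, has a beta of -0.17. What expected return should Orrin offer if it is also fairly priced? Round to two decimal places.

MRP (SML slope) = (20.19% − 7.65%) / (2.04 − 0.50) = 12.54% / 1.54 = 8.1429%
R_f (intercept) = 7.65% − 0.50 × 8.1429% = 3.5786%
E(R_Orrin) = R_f + β × MRP = 3.5786% + -0.17 × 8.1429% = 2.19%

2.19%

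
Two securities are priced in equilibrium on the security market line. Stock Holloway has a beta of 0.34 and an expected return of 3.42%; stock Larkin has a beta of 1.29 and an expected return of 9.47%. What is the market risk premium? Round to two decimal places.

Both satisfy E(R) = R_f + β·MRP, so the slope of the SML is
MRP = (9.47% − 3.42%) / (1.29 − 0.34) = 6.05% / 0.95 = 6.3684%

6.37%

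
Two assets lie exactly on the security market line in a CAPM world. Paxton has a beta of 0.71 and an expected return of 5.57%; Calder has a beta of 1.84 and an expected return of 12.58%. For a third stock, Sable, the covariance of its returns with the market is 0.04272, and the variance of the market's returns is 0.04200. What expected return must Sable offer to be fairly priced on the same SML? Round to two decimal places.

MRP = (12.58% − 5.57%) / (1.84 − 0.71) = 6.2035%
R_f = 5.57% − 0.71 × 6.2035% = 1.1655%
β_Sable = Cov / Var(R_m) = 0.04272 / 0.04200 = 1.0171
E(R_Sable) = R_f + β × MRP = 1.1655% + 1.0171 × 6.2035% = 7.48%

7.48%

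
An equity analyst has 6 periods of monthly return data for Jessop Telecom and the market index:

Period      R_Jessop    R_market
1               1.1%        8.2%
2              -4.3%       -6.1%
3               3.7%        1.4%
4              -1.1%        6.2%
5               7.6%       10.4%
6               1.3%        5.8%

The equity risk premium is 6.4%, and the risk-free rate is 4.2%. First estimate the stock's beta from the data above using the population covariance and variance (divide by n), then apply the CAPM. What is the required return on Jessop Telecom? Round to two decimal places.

Mean R_i = (1.1 − 4.3 + 3.7 − 1.1 + 7.6 + 1.3) / 6 = 1.3833%
Mean R_m = (8.2 − 6.1 + 1.4 + 6.2 + 10.4 + 5.8) / 6 = 4.3167%
Σ(R_i − R̄_i)(R_m − R̄_m) = 84.3617  ⇒  Cov = 84.3617 / 6 = 14.0603
Σ(R_m − R̄_m)² = 174.8483  ⇒  Var(R_m) = 174.8483 / 6 = 29.1414
β = Cov / Var(R_m) = 14.0603 / 29.1414 = 0.4825
E(R) = R_f + β × MRP = 4.2% + 0.4825 × 6.4% = 7.29%

7.29%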